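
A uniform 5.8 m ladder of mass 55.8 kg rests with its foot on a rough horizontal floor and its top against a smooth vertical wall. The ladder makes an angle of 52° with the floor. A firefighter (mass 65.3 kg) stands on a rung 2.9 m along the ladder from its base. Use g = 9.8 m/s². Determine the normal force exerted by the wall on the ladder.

N_wall ≈ 464 N

Torques about the foot: N_wall · 5.8 sin 52° = 55.8×9.8×2.9 cos 52° + 65.3×9.8×2.9 cos 52° → N_wall = 463.61 N.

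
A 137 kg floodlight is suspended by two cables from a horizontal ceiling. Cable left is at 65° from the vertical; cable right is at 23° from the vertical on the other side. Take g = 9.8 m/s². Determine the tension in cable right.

T_right ≈ 1220 N

Angles from the horizontal: cable left is 90° − 65° = 25°, cable right is 90° − 23° = 67°.
Weight W = 137 × 9.8 = 1343 N acts straight down.
Horizontal: T_left cos 25° = T_right cos 67°  →  T_left = 0.4311 T_right.
Vertical: T_left sin 25° + T_right sin 67° = 1343.
Substituting the horizontal relation into the vertical equation gives 1.103 T_right = 1343, so T_right = 1218 N.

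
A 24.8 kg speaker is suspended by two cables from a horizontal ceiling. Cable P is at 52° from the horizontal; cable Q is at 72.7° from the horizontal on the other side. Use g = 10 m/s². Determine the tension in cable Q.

Weight W = 24.8 × 10 = 248 N acts straight down.
Horizontal: T_P cos 52° = T_Q cos 72.7°  →  T_P = 0.483 T_Q.
Vertical: T_P sin 52° + T_Q sin 72.7° = 248.
Substituting the horizontal relation into the vertical equation gives 1.335 T_Q = 248, so T_Q = 185.7 N.

T_Q ≈ 186 N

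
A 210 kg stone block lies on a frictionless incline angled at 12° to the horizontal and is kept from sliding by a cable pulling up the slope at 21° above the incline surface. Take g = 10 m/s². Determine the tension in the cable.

Take axes along and perpendicular to the incline. Weight components: W sin 12° = 436.6 N down-slope, W cos 12° = 2054 N into the surface.
Along incline: T cos 21° = W sin 12° → T = 467.7 N.
Perpendicular: N = W cos 12° − T sin 21° = 1887 N.

T ≈ 468 N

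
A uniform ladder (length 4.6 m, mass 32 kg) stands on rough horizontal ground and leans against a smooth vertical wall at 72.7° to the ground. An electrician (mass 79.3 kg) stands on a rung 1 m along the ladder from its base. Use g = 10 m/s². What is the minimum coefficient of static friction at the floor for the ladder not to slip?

ΣF_y = 0: N_floor = 32×10 + 79.3×10 = 1113 N.
Torques about the foot: N_wall · 4.6 sin 72.7° = 32×10×2.3 cos 72.7° + 79.3×10×1 cos 72.7° → N_wall = 103.53 N.
ΣF_x = 0: f_floor = N_wall = 103.53 N.
μ_min = f_floor / N_floor = 103.53 / 1113 = 0.09302.

μ_min ≈ 0.0930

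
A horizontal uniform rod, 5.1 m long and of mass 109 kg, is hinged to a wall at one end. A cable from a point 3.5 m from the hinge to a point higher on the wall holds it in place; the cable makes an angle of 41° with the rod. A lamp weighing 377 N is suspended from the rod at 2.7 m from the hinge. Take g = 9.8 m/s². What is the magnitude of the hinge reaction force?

Take torques about the hinge: T sin 41° · 3.5 = 109×9.8×2.55 + 377×2.7 = 3741.8 N·m.
So T = 3741.8 / (0.6561 × 3.5) = 1629.6 N.
ΣF_x = 0: H_x = T cos 41° = 1229.8 N.
ΣF_y = 0: H_y = (109×9.8 + 377) − T sin 41° = 1445.2 − 1069.1 = 376.11 N.
|H| = √(H_x² + H_y²) = √((1229.8)² + (376.11)²) = 1286.1 N.

|H| ≈ 1290 N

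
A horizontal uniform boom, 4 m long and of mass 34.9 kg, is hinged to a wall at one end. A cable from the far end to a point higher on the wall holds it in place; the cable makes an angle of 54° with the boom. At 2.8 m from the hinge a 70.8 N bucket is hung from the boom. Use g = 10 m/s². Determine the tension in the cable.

T ≈ 277 N

Take torques about the hinge: T sin 54° · 4 = 34.9×10×2 + 70.8×2.8 = 896.24 N·m.
So T = 896.24 / (0.8090 × 4) = 276.95 N.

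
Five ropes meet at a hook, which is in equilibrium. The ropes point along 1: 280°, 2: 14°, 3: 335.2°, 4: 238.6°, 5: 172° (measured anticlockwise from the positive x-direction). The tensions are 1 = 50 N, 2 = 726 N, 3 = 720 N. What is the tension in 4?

T_4 ≈ 17.8 N

Resolve: ΣF_x = 50 cos 280° + 726 cos 14° + 720 cos 335.2° + T_4 cos 238.6° + T_5 cos 172° = 0.
        ΣF_y = 50 sin 280° + 726 sin 14° + 720 sin 335.2° + T_4 sin 238.6° + T_5 sin 172° = 0.
The known terms sum to (1367, -175.6) N, so -0.5210 T_4 − 0.9903 T_5 = -1367 and -0.8536 T_4 + 0.1392 T_5 = 175.6.
Solving simultaneously: T_4 = 17.77 N, T_5 = 1371 N.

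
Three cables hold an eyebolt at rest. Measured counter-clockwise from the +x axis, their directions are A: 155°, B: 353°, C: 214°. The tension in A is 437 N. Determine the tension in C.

Resolve: ΣF_x = 437 cos 155° + T_B cos 353° + T_C cos 214° = 0.
        ΣF_y = 437 sin 155° + T_B sin 353° + T_C sin 214° = 0.
The known terms sum to (-396.1, 184.7) N, so 0.9925 T_B − 0.8290 T_C = 396.1 and -0.1219 T_B − 0.5592 T_C = -184.7.
Solving simultaneously: T_B = 571 N, T_C = 205.8 N.

T_C ≈ 206 N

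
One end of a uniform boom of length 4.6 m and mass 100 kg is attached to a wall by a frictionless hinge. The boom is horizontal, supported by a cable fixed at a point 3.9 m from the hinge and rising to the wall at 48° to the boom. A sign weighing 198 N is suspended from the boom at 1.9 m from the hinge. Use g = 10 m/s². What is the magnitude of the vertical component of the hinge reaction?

Take torques about the hinge: T sin 48° · 3.9 = 100×10×2.3 + 198×1.9 = 2676.2 N·m.
So T = 2676.2 / (0.7431 × 3.9) = 923.38 N.
ΣF_y = 0: H_y = (100×10 + 198) − T sin 48° = 1198 − 686.21 = 511.79 N.

|H_y| ≈ 512 N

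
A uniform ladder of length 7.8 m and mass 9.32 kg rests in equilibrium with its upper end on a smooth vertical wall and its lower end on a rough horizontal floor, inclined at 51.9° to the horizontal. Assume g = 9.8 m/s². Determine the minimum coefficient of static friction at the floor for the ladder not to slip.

ΣF_y = 0: N_floor = 9.32×9.8 = 91.336 N.
Torques about the foot: N_wall · 7.8 sin 51.9° = 9.32×9.8×3.9 cos 51.9° → N_wall = 35.808 N.
ΣF_x = 0: f_floor = N_wall = 35.808 N.
μ_min = f_floor / N_floor = 35.808 / 91.336 = 0.3921.

μ_min ≈ 0.392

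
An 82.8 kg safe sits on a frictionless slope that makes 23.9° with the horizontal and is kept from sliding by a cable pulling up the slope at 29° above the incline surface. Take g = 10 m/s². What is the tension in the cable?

Take axes along and perpendicular to the incline. Weight components: W sin 23.9° = 335.5 N down-slope, W cos 23.9° = 757 N into the surface.
Along incline: T cos 29° = W sin 23.9° → T = 383.5 N.
Perpendicular: N = W cos 23.9° − T sin 29° = 571.1 N.

T ≈ 384 N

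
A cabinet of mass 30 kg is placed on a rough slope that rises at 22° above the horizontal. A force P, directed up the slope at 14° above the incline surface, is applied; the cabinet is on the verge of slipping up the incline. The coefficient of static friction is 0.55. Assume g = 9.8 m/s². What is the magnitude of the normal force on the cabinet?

N ≈ 216 N

On the verge of sliding up the incline, friction equals μN and acts down the slope.
Perpendicular: N + P sin 14° = W cos 22° = 272.6 N.
Along incline: P cos 14° = W sin 22° + μN  with W sin 22° = 110.1 N.
Solving the pair for P and N: P = 235.7 N, N = 215.6 N (and f = μN = 118.6 N).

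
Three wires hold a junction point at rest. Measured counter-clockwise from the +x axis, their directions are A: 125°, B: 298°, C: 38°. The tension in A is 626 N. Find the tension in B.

Resolve: ΣF_x = 626 cos 125° + T_B cos 298° + T_C cos 38° = 0.
        ΣF_y = 626 sin 125° + T_B sin 298° + T_C sin 38° = 0.
The known terms sum to (-359.1, 512.8) N, so 0.4695 T_B + 0.7880 T_C = 359.1 and -0.8829 T_B + 0.6157 T_C = -512.8.
Solving simultaneously: T_B = 634.8 N, T_C = 77.47 N.

T_B ≈ 635 N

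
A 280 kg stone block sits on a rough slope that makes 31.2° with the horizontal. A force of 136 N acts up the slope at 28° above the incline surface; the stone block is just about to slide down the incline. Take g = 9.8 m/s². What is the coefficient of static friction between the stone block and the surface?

μ ≈ 0.570

On the verge of sliding down the incline, friction is at its maximum μN and acts up the slope.
Perpendicular to incline: N = W cos 31.2° − P sin 28° = 2347 − 63.85 = 2283 N.
Along incline: P cos 28° + μN = W sin 31.2° → μ = (W sin 31.2° − P cos 28°) / N = 0.57.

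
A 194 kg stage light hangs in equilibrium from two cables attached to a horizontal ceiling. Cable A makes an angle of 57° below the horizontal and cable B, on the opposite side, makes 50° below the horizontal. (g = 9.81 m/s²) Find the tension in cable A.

Weight W = 194 × 9.81 = 1903 N acts straight down.
Horizontal: T_A cos 57° = T_B cos 50°  →  T_B = 0.8473 T_A.
Vertical: T_A sin 57° + T_B sin 50° = 1903.
Substituting the horizontal relation into the vertical equation gives 1.488 T_A = 1903, so T_A = 1279 N.

T_A ≈ 1280 N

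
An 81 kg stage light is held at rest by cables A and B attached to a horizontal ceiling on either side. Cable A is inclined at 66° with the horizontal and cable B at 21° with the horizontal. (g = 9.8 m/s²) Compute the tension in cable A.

Weight W = 81 × 9.8 = 793.8 N acts straight down.
Horizontal: T_A cos 66° = T_B cos 21°  →  T_B = 0.4357 T_A.
Vertical: T_A sin 66° + T_B sin 21° = 793.8.
Substituting the horizontal relation into the vertical equation gives 1.07 T_A = 793.8, so T_A = 742.1 N.

T_A ≈ 742 N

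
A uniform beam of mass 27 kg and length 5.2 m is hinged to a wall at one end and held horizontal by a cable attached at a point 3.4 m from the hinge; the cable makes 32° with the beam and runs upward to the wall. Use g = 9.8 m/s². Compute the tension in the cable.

T ≈ 382 N

Take torques about the hinge: T sin 32° · 3.4 = 27×9.8×2.6 = 687.96 N·m.
So T = 687.96 / (0.5299 × 3.4) = 381.83 N.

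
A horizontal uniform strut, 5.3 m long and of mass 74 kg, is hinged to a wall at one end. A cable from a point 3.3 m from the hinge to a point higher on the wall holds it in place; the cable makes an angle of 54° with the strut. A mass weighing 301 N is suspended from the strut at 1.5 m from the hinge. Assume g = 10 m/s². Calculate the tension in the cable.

Take torques about the hinge: T sin 54° · 3.3 = 74×10×2.65 + 301×1.5 = 2412.5 N·m.
So T = 2412.5 / (0.8090 × 3.3) = 903.64 N.

T ≈ 904 N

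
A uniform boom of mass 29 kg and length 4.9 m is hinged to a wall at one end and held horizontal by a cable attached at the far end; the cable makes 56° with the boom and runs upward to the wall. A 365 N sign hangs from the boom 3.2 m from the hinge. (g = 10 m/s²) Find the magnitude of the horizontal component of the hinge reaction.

Take torques about the hinge: T sin 56° · 4.9 = 29×10×2.45 + 365×3.2 = 1878.5 N·m.
So T = 1878.5 / (0.8290 × 4.9) = 462.42 N.
ΣF_x = 0: H_x = T cos 56° = 258.58 N.

H_x ≈ 259 N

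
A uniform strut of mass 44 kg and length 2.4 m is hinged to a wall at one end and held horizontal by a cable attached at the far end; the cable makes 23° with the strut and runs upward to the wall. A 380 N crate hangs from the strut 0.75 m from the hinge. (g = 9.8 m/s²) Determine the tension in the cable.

Take torques about the hinge: T sin 23° · 2.4 = 44×9.8×1.2 + 380×0.75 = 802.44 N·m.
So T = 802.44 / (0.3907 × 2.4) = 855.7 N.

T ≈ 856 N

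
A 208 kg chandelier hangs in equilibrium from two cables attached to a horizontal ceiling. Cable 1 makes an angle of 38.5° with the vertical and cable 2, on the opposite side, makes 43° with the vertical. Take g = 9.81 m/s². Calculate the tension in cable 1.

T_1 ≈ 1410 N

Angles from the horizontal: cable 1 is 90° − 38.5° = 51.5°, cable 2 is 90° − 43° = 47°.
Weight W = 208 × 9.81 = 2040 N acts straight down.
Horizontal: T_1 cos 51.5° = T_2 cos 47°  →  T_2 = 0.9128 T_1.
Vertical: T_1 sin 51.5° + T_2 sin 47° = 2040.
Substituting the horizontal relation into the vertical equation gives 1.45 T_1 = 2040, so T_1 = 1407 N.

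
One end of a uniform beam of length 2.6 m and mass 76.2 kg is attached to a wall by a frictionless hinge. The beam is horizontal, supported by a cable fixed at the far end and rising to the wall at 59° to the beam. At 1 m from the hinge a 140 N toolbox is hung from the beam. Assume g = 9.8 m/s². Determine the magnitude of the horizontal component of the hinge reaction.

H_x ≈ 257 N

Take torques about the hinge: T sin 59° · 2.6 = 76.2×9.8×1.3 + 140×1 = 1110.8 N·m.
So T = 1110.8 / (0.8572 × 2.6) = 498.42 N.
ΣF_x = 0: H_x = T cos 59° = 256.7 N.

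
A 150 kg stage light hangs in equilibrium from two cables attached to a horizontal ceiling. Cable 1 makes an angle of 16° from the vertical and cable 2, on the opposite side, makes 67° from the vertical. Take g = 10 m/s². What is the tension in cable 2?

Angles from the horizontal: cable 1 is 90° − 16° = 74°, cable 2 is 90° − 67° = 23°.
Weight W = 150 × 10 = 1500 N acts straight down.
Horizontal: T_1 cos 74° = T_2 cos 23°  →  T_1 = 3.34 T_2.
Vertical: T_1 sin 74° + T_2 sin 23° = 1500.
Substituting the horizontal relation into the vertical equation gives 3.601 T_2 = 1500, so T_2 = 416.6 N.

T_2 ≈ 417 N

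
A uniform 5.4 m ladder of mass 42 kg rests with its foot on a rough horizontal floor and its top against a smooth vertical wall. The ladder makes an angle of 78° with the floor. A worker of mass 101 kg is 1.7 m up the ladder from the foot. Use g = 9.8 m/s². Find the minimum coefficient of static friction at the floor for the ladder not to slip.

ΣF_y = 0: N_floor = 42×9.8 + 101×9.8 = 1401.4 N.
Torques about the foot: N_wall · 5.4 sin 78° = 42×9.8×2.7 cos 78° + 101×9.8×1.7 cos 78° → N_wall = 109.98 N.
ΣF_x = 0: f_floor = N_wall = 109.98 N.
μ_min = f_floor / N_floor = 109.98 / 1401.4 = 0.07848.

μ_min ≈ 0.0785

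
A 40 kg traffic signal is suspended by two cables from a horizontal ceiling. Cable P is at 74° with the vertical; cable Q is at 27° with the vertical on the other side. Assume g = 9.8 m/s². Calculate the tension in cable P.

Angles from the horizontal: cable P is 90° − 74° = 16°, cable Q is 90° − 27° = 63°.
Weight W = 40 × 9.8 = 392 N acts straight down.
Horizontal: T_P cos 16° = T_Q cos 63°  →  T_Q = 2.117 T_P.
Vertical: T_P sin 16° + T_Q sin 63° = 392.
Substituting the horizontal relation into the vertical equation gives 2.162 T_P = 392, so T_P = 181.3 N.

T_P ≈ 181 N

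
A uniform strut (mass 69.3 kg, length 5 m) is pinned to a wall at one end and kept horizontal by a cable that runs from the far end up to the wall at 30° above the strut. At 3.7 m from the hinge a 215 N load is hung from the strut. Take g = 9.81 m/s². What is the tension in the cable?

T ≈ 998 N

Take torques about the hinge: T sin 30° · 5 = 69.3×9.81×2.5 + 215×3.7 = 2495.1 N·m.
So T = 2495.1 / (0.5000 × 5) = 998.03 N.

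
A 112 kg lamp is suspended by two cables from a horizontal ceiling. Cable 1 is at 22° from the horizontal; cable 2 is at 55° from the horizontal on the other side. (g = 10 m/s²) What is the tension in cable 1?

T_1 ≈ 659 N

Weight W = 112 × 10 = 1120 N acts straight down.
Horizontal: T_1 cos 22° = T_2 cos 55°  →  T_2 = 1.616 T_1.
Vertical: T_1 sin 22° + T_2 sin 55° = 1120.
Substituting the horizontal relation into the vertical equation gives 1.699 T_1 = 1120, so T_1 = 659.3 N.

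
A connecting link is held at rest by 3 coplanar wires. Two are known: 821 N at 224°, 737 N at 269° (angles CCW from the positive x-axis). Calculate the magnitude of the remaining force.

Sum the known components: ΣF_x = -603.4 N, ΣF_y = -1307 N.
For equilibrium the remaining force must supply (−ΣF_x, −ΣF_y) = (603.4, 1307) N.
Magnitude = √((603.4)² + (1307)²) = 1440 N; direction = atan2(1307, 603.4) = 65.2°.

F ≈ 1440 N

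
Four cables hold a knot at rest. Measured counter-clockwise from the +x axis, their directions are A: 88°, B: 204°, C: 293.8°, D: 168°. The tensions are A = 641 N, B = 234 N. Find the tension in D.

T_D ≈ 55.5 N

Resolve: ΣF_x = 641 cos 88° + 234 cos 204° + T_C cos 293.8° + T_D cos 168° = 0.
        ΣF_y = 641 sin 88° + 234 sin 204° + T_C sin 293.8° + T_D sin 168° = 0.
The known terms sum to (-191.4, 545.4) N, so 0.4035 T_C − 0.9781 T_D = 191.4 and -0.9150 T_C + 0.2079 T_D = -545.4.
Solving simultaneously: T_C = 608.7 N, T_D = 55.46 N.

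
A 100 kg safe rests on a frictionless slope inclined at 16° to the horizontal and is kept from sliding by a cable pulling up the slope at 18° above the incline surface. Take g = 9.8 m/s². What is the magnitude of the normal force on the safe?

N ≈ 854 N

Take axes along and perpendicular to the incline. Weight components: W sin 16° = 270.1 N down-slope, W cos 16° = 942 N into the surface.
Along incline: T cos 18° = W sin 16° → T = 284 N.
Perpendicular: N = W cos 16° − T sin 18° = 854.3 N.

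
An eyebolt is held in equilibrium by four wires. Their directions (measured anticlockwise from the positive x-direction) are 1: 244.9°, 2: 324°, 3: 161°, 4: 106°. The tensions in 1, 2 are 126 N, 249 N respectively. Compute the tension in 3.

T_3 ≈ 86 N

Resolve: ΣF_x = 126 cos 244.9° + 249 cos 324° + T_3 cos 161° + T_4 cos 106° = 0.
        ΣF_y = 126 sin 244.9° + 249 sin 324° + T_3 sin 161° + T_4 sin 106° = 0.
The known terms sum to (148, -260.5) N, so -0.9455 T_3 − 0.2756 T_4 = -148 and 0.3256 T_3 + 0.9613 T_4 = 260.5.
Solving simultaneously: T_3 = 86.03 N, T_4 = 241.8 N.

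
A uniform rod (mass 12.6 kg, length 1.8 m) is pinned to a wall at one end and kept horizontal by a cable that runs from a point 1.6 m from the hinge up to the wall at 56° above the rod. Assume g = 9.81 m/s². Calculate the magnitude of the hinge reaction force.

|H| ≈ 71.6 N

Take torques about the hinge: T sin 56° · 1.6 = 12.6×9.81×0.9 = 111.25 N·m.
So T = 111.25 / (0.8290 × 1.6) = 83.866 N.
ΣF_x = 0: H_x = T cos 56° = 46.897 N.
ΣF_y = 0: H_y = (12.6×9.81) − T sin 56° = 123.61 − 69.528 = 54.078 N.
|H| = √(H_x² + H_y²) = √((46.897)² + (54.078)²) = 71.58 N.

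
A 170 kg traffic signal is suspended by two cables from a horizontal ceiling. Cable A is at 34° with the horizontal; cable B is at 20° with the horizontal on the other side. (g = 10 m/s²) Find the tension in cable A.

T_A ≈ 1970 N

Weight W = 170 × 10 = 1700 N acts straight down.
Horizontal: T_A cos 34° = T_B cos 20°  →  T_B = 0.8822 T_A.
Vertical: T_A sin 34° + T_B sin 20° = 1700.
Substituting the horizontal relation into the vertical equation gives 0.8609 T_A = 1700, so T_A = 1975 N.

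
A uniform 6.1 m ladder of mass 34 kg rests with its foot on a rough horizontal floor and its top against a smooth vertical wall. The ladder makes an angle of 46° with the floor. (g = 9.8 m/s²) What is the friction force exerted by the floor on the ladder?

f ≈ 161 N

Torques about the foot: N_wall · 6.1 sin 46° = 34×9.8×3.05 cos 46° → N_wall = 160.88 N.
ΣF_x = 0: f_floor = N_wall = 160.88 N.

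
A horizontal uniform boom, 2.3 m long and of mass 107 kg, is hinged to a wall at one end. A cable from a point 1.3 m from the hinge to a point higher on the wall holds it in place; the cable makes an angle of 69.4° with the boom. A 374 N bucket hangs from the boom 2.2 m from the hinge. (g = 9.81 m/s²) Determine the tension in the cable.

T ≈ 1670 N

Take torques about the hinge: T sin 69.4° · 1.3 = 107×9.81×1.15 + 374×2.2 = 2029.9 N·m.
So T = 2029.9 / (0.9361 × 1.3) = 1668.1 N.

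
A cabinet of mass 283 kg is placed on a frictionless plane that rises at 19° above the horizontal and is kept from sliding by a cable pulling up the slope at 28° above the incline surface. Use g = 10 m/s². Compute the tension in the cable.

T ≈ 1040 N

Take axes along and perpendicular to the incline. Weight components: W sin 19° = 921.4 N down-slope, W cos 19° = 2676 N into the surface.
Along incline: T cos 28° = W sin 19° → T = 1044 N.
Perpendicular: N = W cos 19° − T sin 28° = 2186 N.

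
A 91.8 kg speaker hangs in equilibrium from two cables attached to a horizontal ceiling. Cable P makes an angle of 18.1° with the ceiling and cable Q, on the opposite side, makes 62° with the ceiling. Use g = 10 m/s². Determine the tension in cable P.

T_P ≈ 437 N

Weight W = 91.8 × 10 = 918 N acts straight down.
Horizontal: T_P cos 18.1° = T_Q cos 62°  →  T_Q = 2.025 T_P.
Vertical: T_P sin 18.1° + T_Q sin 62° = 918.
Substituting the horizontal relation into the vertical equation gives 2.098 T_P = 918, so T_P = 437.5 N.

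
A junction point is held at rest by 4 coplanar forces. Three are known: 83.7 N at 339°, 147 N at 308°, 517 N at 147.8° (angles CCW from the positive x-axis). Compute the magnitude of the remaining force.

Sum the known components: ΣF_x = -268.8 N, ΣF_y = 129.7 N.
For equilibrium the remaining force must supply (−ΣF_x, −ΣF_y) = (268.8, -129.7) N.
Magnitude = √((268.8)² + (-129.7)²) = 298.5 N; direction = atan2(-129.7, 268.8) = 334.3°.

F ≈ 298 N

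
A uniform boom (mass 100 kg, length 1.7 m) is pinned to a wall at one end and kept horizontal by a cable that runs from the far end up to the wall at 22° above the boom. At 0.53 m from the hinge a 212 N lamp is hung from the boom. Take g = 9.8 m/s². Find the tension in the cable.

T ≈ 1480 N

Take torques about the hinge: T sin 22° · 1.7 = 100×9.8×0.85 + 212×0.53 = 945.36 N·m.
So T = 945.36 / (0.3746 × 1.7) = 1484.5 N.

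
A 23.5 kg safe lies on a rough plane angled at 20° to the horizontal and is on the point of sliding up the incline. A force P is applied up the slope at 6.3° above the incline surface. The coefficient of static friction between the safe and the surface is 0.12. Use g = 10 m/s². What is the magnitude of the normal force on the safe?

On the verge of sliding up the incline, friction equals μN and acts down the slope.
Perpendicular: N + P sin 6.3° = W cos 20° = 220.8 N.
Along incline: P cos 6.3° = W sin 20° + μN  with W sin 20° = 80.37 N.
Solving the pair for P and N: P = 106.1 N, N = 209.2 N (and f = μN = 25.1 N).

N ≈ 209 N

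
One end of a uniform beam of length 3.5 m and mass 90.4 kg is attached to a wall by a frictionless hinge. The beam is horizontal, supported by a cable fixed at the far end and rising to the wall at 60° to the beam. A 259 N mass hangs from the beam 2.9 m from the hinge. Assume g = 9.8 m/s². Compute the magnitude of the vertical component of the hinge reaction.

|H_y| ≈ 487 N

Take torques about the hinge: T sin 60° · 3.5 = 90.4×9.8×1.75 + 259×2.9 = 2301.5 N·m.
So T = 2301.5 / (0.8660 × 3.5) = 759.28 N.
ΣF_y = 0: H_y = (90.4×9.8 + 259) − T sin 60° = 1144.9 − 657.56 = 487.36 N.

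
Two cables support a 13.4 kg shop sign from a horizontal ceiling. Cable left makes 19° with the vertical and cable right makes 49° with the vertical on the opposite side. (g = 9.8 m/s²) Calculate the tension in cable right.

Angles from the horizontal: cable left is 90° − 19° = 71°, cable right is 90° − 49° = 41°.
Weight W = 13.4 × 9.8 = 131.3 N acts straight down.
Horizontal: T_left cos 71° = T_right cos 41°  →  T_left = 2.318 T_right.
Vertical: T_left sin 71° + T_right sin 41° = 131.3.
Substituting the horizontal relation into the vertical equation gives 2.848 T_right = 131.3, so T_right = 46.11 N.

T_right ≈ 46.1 N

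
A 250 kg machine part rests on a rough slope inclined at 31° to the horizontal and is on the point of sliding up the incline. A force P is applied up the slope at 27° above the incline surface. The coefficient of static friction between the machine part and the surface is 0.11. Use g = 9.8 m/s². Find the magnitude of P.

On the verge of sliding up the incline, friction equals μN and acts down the slope.
Perpendicular: N + P sin 27° = W cos 31° = 2100 N.
Along incline: P cos 27° = W sin 31° + μN  with W sin 31° = 1262 N.
Solving the pair for P and N: P = 1587 N, N = 1380 N (and f = μN = 151.8 N).

P ≈ 1590 N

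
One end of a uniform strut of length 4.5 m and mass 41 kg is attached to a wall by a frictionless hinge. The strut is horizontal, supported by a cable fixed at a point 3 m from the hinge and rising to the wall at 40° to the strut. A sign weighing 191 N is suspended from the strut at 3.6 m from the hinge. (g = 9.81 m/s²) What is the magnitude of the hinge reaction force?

|H| ≈ 636 N

Take torques about the hinge: T sin 40° · 3 = 41×9.81×2.25 + 191×3.6 = 1592.6 N·m.
So T = 1592.6 / (0.6428 × 3) = 825.87 N.
ΣF_x = 0: H_x = T cos 40° = 632.65 N.
ΣF_y = 0: H_y = (41×9.81 + 191) − T sin 40° = 593.21 − 530.86 = 62.352 N.
|H| = √(H_x² + H_y²) = √((632.65)² + (62.352)²) = 635.72 N.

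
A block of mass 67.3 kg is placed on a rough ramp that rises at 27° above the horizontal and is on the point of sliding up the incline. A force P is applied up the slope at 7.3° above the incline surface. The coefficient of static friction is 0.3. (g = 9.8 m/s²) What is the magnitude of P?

P ≈ 462 N

On the verge of sliding up the incline, friction equals μN and acts down the slope.
Perpendicular: N + P sin 7.3° = W cos 27° = 587.7 N.
Along incline: P cos 7.3° = W sin 27° + μN  with W sin 27° = 299.4 N.
Solving the pair for P and N: P = 461.9 N, N = 529 N (and f = μN = 158.7 N).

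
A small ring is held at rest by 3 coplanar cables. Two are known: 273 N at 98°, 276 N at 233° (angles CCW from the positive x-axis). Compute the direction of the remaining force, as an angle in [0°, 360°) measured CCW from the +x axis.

Sum the known components: ΣF_x = -204.1 N, ΣF_y = 49.92 N.
For equilibrium the remaining force must supply (−ΣF_x, −ΣF_y) = (204.1, -49.92) N.
Magnitude = √((204.1)² + (-49.92)²) = 210.1 N; direction = atan2(-49.92, 204.1) = 346.3°.

θ ≈ 346°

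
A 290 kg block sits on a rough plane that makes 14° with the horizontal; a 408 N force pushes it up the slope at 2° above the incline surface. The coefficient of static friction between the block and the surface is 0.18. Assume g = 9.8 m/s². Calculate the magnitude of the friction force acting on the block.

Axes along / perpendicular to the incline. W sin 14° = 687.5 N down-slope; W cos 14° = 2758 N into the surface.
Perpendicular: N = W cos 14° − P sin 2° = 2758 − 14.24 = 2743 N.
Along incline: P cos 2° + f = W sin 14° (friction acts up-slope) → f = 687.5 − 407.8 = 279.8 N.
|f| = 279.8 N ≤ μN = 493.8 N, so the block is indeed static.

f ≈ 280 N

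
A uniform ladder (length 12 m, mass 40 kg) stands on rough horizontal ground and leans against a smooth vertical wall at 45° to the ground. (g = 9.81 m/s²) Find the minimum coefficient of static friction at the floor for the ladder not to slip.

ΣF_y = 0: N_floor = 40×9.81 = 392.4 N.
Torques about the foot: N_wall · 12 sin 45° = 40×9.81×6 cos 45° → N_wall = 196.2 N.
ΣF_x = 0: f_floor = N_wall = 196.2 N.
μ_min = f_floor / N_floor = 196.2 / 392.4 = 0.5.

μ_min ≈ 0.500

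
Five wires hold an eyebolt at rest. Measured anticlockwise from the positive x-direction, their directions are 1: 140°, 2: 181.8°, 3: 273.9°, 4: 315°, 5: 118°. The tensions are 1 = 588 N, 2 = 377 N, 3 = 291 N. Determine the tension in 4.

T_4 ≈ 2320 N

Resolve: ΣF_x = 588 cos 140° + 377 cos 181.8° + 291 cos 273.9° + T_4 cos 315° + T_5 cos 118° = 0.
        ΣF_y = 588 sin 140° + 377 sin 181.8° + 291 sin 273.9° + T_4 sin 315° + T_5 sin 118° = 0.
The known terms sum to (-807.5, 75.79) N, so 0.7071 T_4 − 0.4695 T_5 = 807.5 and -0.7071 T_4 + 0.8829 T_5 = -75.79.
Solving simultaneously: T_4 = 2317 N, T_5 = 1770 N.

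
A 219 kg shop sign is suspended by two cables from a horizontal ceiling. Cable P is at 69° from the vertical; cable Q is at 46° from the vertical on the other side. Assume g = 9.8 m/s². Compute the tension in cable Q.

T_Q ≈ 2210 N

Angles from the horizontal: cable P is 90° − 69° = 21°, cable Q is 90° − 46° = 44°.
Weight W = 219 × 9.8 = 2146 N acts straight down.
Horizontal: T_P cos 21° = T_Q cos 44°  →  T_P = 0.7705 T_Q.
Vertical: T_P sin 21° + T_Q sin 44° = 2146.
Substituting the horizontal relation into the vertical equation gives 0.9708 T_Q = 2146, so T_Q = 2211 N.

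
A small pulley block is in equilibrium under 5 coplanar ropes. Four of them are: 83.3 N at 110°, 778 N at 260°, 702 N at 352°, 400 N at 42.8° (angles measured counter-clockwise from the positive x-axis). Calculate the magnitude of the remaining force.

F ≈ 972 N

Sum the known components: ΣF_x = 825.1 N, ΣF_y = -513.8 N.
For equilibrium the remaining force must supply (−ΣF_x, −ΣF_y) = (-825.1, 513.8) N.
Magnitude = √((-825.1)² + (513.8)²) = 972 N; direction = atan2(513.8, -825.1) = 148.1°.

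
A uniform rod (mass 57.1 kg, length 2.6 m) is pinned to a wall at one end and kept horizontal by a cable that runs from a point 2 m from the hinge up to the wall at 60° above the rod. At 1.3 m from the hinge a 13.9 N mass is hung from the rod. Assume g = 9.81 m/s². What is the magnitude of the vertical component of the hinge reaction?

|H_y| ≈ 201 N

Take torques about the hinge: T sin 60° · 2 = 57.1×9.81×1.3 + 13.9×1.3 = 746.27 N·m.
So T = 746.27 / (0.8660 × 2) = 430.86 N.
ΣF_y = 0: H_y = (57.1×9.81 + 13.9) − T sin 60° = 574.05 − 373.13 = 200.92 N.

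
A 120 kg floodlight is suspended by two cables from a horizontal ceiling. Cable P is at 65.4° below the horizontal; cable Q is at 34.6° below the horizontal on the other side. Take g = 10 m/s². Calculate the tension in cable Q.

T_Q ≈ 507 N

Weight W = 120 × 10 = 1200 N acts straight down.
Horizontal: T_P cos 65.4° = T_Q cos 34.6°  →  T_P = 1.977 T_Q.
Vertical: T_P sin 65.4° + T_Q sin 34.6° = 1200.
Substituting the horizontal relation into the vertical equation gives 2.366 T_Q = 1200, so T_Q = 507.2 N.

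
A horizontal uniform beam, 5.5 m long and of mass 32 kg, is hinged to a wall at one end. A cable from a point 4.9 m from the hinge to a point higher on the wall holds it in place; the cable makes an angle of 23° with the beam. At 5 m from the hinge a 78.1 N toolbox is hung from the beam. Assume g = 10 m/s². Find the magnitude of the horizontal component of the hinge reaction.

Take torques about the hinge: T sin 23° · 4.9 = 32×10×2.75 + 78.1×5 = 1270.5 N·m.
So T = 1270.5 / (0.3907 × 4.9) = 663.59 N.
ΣF_x = 0: H_x = T cos 23° = 610.84 N.

H_x ≈ 611 N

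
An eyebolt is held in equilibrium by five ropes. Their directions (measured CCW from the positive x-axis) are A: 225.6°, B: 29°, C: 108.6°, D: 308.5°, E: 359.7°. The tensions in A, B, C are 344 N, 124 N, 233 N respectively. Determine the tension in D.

T_D ≈ 43.7 N

Resolve: ΣF_x = 344 cos 225.6° + 124 cos 29° + 233 cos 108.6° + T_D cos 308.5° + T_E cos 359.7° = 0.
        ΣF_y = 344 sin 225.6° + 124 sin 29° + 233 sin 108.6° + T_D sin 308.5° + T_E sin 359.7° = 0.
The known terms sum to (-206.5, 35.17) N, so 0.6225 T_D + 1.0000 T_E = 206.5 and -0.7826 T_D − 0.0052 T_E = -35.17.
Solving simultaneously: T_D = 43.74 N, T_E = 179.3 N.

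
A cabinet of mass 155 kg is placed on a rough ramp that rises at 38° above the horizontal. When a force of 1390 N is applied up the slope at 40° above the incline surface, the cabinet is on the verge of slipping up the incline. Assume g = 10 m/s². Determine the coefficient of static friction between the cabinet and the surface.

μ ≈ 0.337

On the verge of sliding up the incline, friction is at its maximum μN and acts down the slope.
Perpendicular to incline: N = W cos 38° − P sin 40° = 1221 − 893.5 = 327.9 N.
Along incline: P cos 40° − μN = W sin 38° → μ = −(W sin 38° − P cos 40°) / N = 0.337.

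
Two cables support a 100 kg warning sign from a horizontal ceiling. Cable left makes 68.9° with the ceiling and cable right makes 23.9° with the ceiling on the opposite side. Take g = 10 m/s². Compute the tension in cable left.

T_left ≈ 915 N

Weight W = 100 × 10 = 1000 N acts straight down.
Horizontal: T_left cos 68.9° = T_right cos 23.9°  →  T_right = 0.3938 T_left.
Vertical: T_left sin 68.9° + T_right sin 23.9° = 1000.
Substituting the horizontal relation into the vertical equation gives 1.092 T_left = 1000, so T_left = 915.3 N.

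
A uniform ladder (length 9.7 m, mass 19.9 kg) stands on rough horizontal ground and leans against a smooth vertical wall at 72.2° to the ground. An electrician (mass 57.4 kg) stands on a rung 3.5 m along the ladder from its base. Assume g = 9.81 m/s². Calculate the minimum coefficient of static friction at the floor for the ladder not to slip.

ΣF_y = 0: N_floor = 19.9×9.81 + 57.4×9.81 = 758.31 N.
Torques about the foot: N_wall · 9.7 sin 72.2° = 19.9×9.81×4.85 cos 72.2° + 57.4×9.81×3.5 cos 72.2° → N_wall = 96.572 N.
ΣF_x = 0: f_floor = N_wall = 96.572 N.
μ_min = f_floor / N_floor = 96.572 / 758.31 = 0.1274.

μ_min ≈ 0.127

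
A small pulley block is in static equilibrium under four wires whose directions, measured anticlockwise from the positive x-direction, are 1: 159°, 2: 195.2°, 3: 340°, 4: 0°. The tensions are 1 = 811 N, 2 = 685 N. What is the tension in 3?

Resolve: ΣF_x = 811 cos 159° + 685 cos 195.2° + T_3 cos 340° + T_4 cos 0° = 0.
        ΣF_y = 811 sin 159° + 685 sin 195.2° + T_3 sin 340° + T_4 sin 0° = 0.
The known terms sum to (-1418, 111) N, so 0.9397 T_3 + 1.0000 T_4 = 1418 and -0.3420 T_3 + 0.0000 T_4 = -111.
Solving simultaneously: T_3 = 324.6 N, T_4 = 1113 N.

T_3 ≈ 325 N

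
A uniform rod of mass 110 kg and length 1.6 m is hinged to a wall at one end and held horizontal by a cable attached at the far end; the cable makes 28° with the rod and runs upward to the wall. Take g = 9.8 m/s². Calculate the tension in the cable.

T ≈ 1150 N

Take torques about the hinge: T sin 28° · 1.6 = 110×9.8×0.8 = 862.4 N·m.
So T = 862.4 / (0.4695 × 1.6) = 1148.1 N.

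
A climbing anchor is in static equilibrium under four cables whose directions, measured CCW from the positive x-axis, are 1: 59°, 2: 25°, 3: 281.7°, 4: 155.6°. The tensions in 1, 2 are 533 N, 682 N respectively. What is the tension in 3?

Resolve: ΣF_x = 533 cos 59° + 682 cos 25° + T_3 cos 281.7° + T_4 cos 155.6° = 0.
        ΣF_y = 533 sin 59° + 682 sin 25° + T_3 sin 281.7° + T_4 sin 155.6° = 0.
The known terms sum to (892.6, 745.1) N, so 0.2028 T_3 − 0.9107 T_4 = -892.6 and -0.9792 T_3 + 0.4131 T_4 = -745.1.
Solving simultaneously: T_3 = 1296 N, T_4 = 1269 N.

T_3 ≈ 1300 N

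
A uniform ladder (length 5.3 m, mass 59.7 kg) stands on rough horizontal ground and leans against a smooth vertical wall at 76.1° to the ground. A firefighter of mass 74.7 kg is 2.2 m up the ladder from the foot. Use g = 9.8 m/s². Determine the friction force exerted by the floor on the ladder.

f ≈ 148 N

Torques about the foot: N_wall · 5.3 sin 76.1° = 59.7×9.8×2.65 cos 76.1° + 74.7×9.8×2.2 cos 76.1° → N_wall = 147.6 N.
ΣF_x = 0: f_floor = N_wall = 147.6 N.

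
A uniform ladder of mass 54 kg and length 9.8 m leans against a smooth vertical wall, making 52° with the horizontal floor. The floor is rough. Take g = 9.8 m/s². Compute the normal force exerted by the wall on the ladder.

Torques about the foot: N_wall · 9.8 sin 52° = 54×9.8×4.9 cos 52° → N_wall = 206.73 N.

N_wall ≈ 207 N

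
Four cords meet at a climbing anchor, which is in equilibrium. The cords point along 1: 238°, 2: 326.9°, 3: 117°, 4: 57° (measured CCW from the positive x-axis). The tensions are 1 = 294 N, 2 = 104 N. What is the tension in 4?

Resolve: ΣF_x = 294 cos 238° + 104 cos 326.9° + T_3 cos 117° + T_4 cos 57° = 0.
        ΣF_y = 294 sin 238° + 104 sin 326.9° + T_3 sin 117° + T_4 sin 57° = 0.
The known terms sum to (-68.67, -306.1) N, so -0.4540 T_3 + 0.5446 T_4 = 68.67 and 0.8910 T_3 + 0.8387 T_4 = 306.1.
Solving simultaneously: T_3 = 126 N, T_4 = 231.1 N.

T_4 ≈ 231 N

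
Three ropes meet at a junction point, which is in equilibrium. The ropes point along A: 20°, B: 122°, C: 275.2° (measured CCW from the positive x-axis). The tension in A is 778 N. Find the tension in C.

T_C ≈ 1690 N

Resolve: ΣF_x = 778 cos 20° + T_B cos 122° + T_C cos 275.2° = 0.
        ΣF_y = 778 sin 20° + T_B sin 122° + T_C sin 275.2° = 0.
The known terms sum to (731.1, 266.1) N, so -0.5299 T_B + 0.0906 T_C = -731.1 and 0.8480 T_B − 0.9959 T_C = -266.1.
Solving simultaneously: T_B = 1668 N, T_C = 1688 N.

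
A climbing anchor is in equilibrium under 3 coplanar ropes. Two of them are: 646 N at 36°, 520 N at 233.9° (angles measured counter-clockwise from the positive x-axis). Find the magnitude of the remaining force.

Sum the known components: ΣF_x = 216.2 N, ΣF_y = -40.45 N.
For equilibrium the remaining force must supply (−ΣF_x, −ΣF_y) = (-216.2, 40.45) N.
Magnitude = √((-216.2)² + (40.45)²) = 220 N; direction = atan2(40.45, -216.2) = 169.4°.

F ≈ 220 N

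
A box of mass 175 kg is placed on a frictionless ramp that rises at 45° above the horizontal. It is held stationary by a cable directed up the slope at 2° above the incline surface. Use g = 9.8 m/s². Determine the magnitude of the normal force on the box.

Take axes along and perpendicular to the incline. Weight components: W sin 45° = 1213 N down-slope, W cos 45° = 1213 N into the surface.
Along incline: T cos 2° = W sin 45° → T = 1213 N.
Perpendicular: N = W cos 45° − T sin 2° = 1170 N.

N ≈ 1170 N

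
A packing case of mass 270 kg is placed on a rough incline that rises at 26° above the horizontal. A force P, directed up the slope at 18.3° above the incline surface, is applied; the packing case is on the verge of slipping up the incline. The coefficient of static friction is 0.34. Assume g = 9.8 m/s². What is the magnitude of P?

P ≈ 1860 N

On the verge of sliding up the incline, friction equals μN and acts down the slope.
Perpendicular: N + P sin 18.3° = W cos 26° = 2378 N.
Along incline: P cos 18.3° = W sin 26° + μN  with W sin 26° = 1160 N.
Solving the pair for P and N: P = 1864 N, N = 1793 N (and f = μN = 609.6 N).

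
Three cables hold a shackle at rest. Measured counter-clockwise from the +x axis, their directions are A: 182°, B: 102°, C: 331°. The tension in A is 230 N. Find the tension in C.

T_C ≈ 300 N

Resolve: ΣF_x = 230 cos 182° + T_B cos 102° + T_C cos 331° = 0.
        ΣF_y = 230 sin 182° + T_B sin 102° + T_C sin 331° = 0.
The known terms sum to (-229.9, -8.027) N, so -0.2079 T_B + 0.8746 T_C = 229.9 and 0.9781 T_B − 0.4848 T_C = 8.027.
Solving simultaneously: T_B = 157 N, T_C = 300.1 N.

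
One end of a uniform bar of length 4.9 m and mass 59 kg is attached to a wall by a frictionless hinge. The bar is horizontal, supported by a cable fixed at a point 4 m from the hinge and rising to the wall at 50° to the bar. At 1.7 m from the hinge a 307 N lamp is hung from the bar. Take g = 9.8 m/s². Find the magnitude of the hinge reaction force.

Take torques about the hinge: T sin 50° · 4 = 59×9.8×2.45 + 307×1.7 = 1938.5 N·m.
So T = 1938.5 / (0.7660 × 4) = 632.63 N.
ΣF_x = 0: H_x = T cos 50° = 406.65 N.
ΣF_y = 0: H_y = (59×9.8 + 307) − T sin 50° = 885.2 − 484.62 = 400.58 N.
|H| = √(H_x² + H_y²) = √((406.65)² + (400.58)²) = 570.81 N.

|H| ≈ 571 N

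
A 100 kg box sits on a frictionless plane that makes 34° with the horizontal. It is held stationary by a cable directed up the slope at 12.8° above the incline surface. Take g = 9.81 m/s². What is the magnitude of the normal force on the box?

Take axes along and perpendicular to the incline. Weight components: W sin 34° = 548.6 N down-slope, W cos 34° = 813.3 N into the surface.
Along incline: T cos 12.8° = W sin 34° → T = 562.5 N.
Perpendicular: N = W cos 34° − T sin 12.8° = 688.7 N.

N ≈ 689 N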